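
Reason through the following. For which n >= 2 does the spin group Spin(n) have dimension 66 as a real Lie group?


dim Spin(n) = dim so(n) = n(n-1)/2.
Solve n(n-1)/2 = 66, i.e. n^2 - n - 132 = 0.
Discriminant = 1 + 8*66 = 529
n = (1 + sqrt(529))/2 = (1 + 23)/2 = 12


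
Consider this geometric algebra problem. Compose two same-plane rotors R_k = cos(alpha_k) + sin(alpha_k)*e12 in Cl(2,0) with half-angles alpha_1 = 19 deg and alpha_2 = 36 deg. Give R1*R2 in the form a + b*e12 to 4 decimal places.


Same-plane rotors commute and their half-angles add:
R1*R2 = cos(a1 + a2) + sin(a1 + a2)*e12.
a1 + a2 = 19 + 36 = 55 deg
cos(55 deg) = 0.5736
sin(55 deg) = 0.8192
R1*R2 = 0.5736 + 0.8192*e12


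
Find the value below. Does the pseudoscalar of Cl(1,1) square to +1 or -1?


The pseudoscalar I = e1...e_n (product of all n generators) of Cl(p,q) satisfies I^2 = (-1)^(q + n(n-1)/2).
p = 1, q = 1, n = p + q = 2
n(n-1)/2 = 2 * 1 / 2 = 1
Exponent = q + n(n-1)/2 = 1 + 1 = 2
I^2 = (-1)^2 = +1


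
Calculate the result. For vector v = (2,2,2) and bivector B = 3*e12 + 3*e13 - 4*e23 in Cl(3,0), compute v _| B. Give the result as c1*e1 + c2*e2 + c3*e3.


Left contraction v _| B = <vB>_1 (grade-1 part of the geometric product vB).
Using e1_|e12 = e2, e2_|e12 = -e1, e1_|e13 = e3, e3_|e13 = -e1, e2_|e23 = e3, e3_|e23 = -e2:
e1 coeff: -v2*b12 - v3*b13 = -(2)*(3) - (2)*(3) = -12
e2 coeff: v1*b12 - v3*b23 = (2)*(3) - (2)*(-4) = 14
e3 coeff: v1*b13 + v2*b23 = (2)*(3) + (2)*(-4) = -2
v _| B = -12*e1 + 14*e2 - 2*e3


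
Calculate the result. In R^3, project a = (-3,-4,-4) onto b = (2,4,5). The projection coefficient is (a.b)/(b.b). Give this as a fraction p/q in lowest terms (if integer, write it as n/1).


Projection coefficient = (a . b) / (b . b)
a . b = (-3)*2 + (-4)*4 + (-4)*5
= -6 + (-16) + (-20) = -42
b . b = 2^2 + 4^2 + 5^2
= 4 + 16 + 25 = 45
Coefficient = -42/45
In lowest terms: -14/15


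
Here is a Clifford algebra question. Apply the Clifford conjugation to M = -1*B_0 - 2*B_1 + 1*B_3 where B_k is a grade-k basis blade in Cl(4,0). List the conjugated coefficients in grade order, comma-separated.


Clifford conjugate sign for grade k: (-1)^(k(k+1)/2)
Grade 0: (-1)^(0*1/2) = (-1)^0 = 1, coeff -1 -> -1
Grade 1: (-1)^(1*2/2) = (-1)^1 = -1, coeff -2 -> 2
Grade 3: (-1)^(3*4/2) = (-1)^6 = 1, coeff 1 -> 1
Conjugated coefficients: -1, 2, 1


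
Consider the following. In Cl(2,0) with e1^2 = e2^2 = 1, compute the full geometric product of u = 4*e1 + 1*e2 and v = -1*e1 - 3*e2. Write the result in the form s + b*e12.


Expand: (4*e1 + 1*e2)(-1*e1 - 3*e2)
= 4*(-1)*e1e1 + 4*(-3)*e1e2 + 1*(-1)*e2e1 + 1*(-3)*e2e2
Using e1^2 = e2^2 = 1, e2e1 = -e1e2:
Scalar part s = 4*(-1) + 1*(-3) = -4 + (-3) = -7
Bivector part b = 4*(-3) - 1*(-1) = -12 - (-1) = -11
uv = -7 - 11*e12


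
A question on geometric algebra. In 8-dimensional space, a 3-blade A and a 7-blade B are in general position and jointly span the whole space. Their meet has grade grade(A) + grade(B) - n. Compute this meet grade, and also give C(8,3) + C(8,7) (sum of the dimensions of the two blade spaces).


Meet grade = grade(A) + grade(B) - n
= 3 + 7 - 8 = 2
C(8,3) = 56
C(8,7) = 8
dim_A + dim_B = 56 + 8 = 64


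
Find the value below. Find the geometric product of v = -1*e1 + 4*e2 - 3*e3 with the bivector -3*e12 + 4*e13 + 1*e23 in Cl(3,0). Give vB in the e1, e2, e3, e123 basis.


vB has grade-1 (vector) and grade-3 (trivector) parts: vB = (v _| B) + (v ^ B).
Vector part <vB>_1:
  e1: -v2*b12 - v3*b13 = -(4)*(-3) - (-3)*(4) = 24
  e2: v1*b12 - v3*b23 = (-1)*(-3) - (-3)*(1) = 6
  e3: v1*b13 + v2*b23 = (-1)*(4) + (4)*(1) = 0
Trivector part <vB>_3:
  e123: v1*b23 - v2*b13 + v3*b12 = (-1)*(1) - (4)*(4) + (-3)*(-3) = -8
vB = 24*e1 + 6*e2 + 0*e3 - 8*e123


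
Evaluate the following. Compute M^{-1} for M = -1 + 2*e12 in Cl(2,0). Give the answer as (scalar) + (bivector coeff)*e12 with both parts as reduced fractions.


M = -1 + 2*e12, where e12^2 = -1.
Since M commutes with its reverse ~M = a - b*e12, M * ~M = a^2 - b^2*e12^2 = a^2 + b^2.
So M^{-1} = ~M / (a^2 + b^2) = (a - b*e12)/(a^2 + b^2).
a^2 + b^2 = 1 + 4 = 5
Scalar part = -1/5 = -1/5
Bivector coeff = -2/5 = -2/5
M^{-1} = -1/5 - 2/5*e12


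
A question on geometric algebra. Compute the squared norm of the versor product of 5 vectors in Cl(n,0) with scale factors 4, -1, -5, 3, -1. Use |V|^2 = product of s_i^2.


Each vector v_i has |v_i|^2 = s_i^2
Squared scales: 4^2 = 16, (-1)^2 = 1, (-5)^2 = 25, 3^2 = 9, (-1)^2 = 1
|V|^2 = 16 * 1 * 25 * 9 * 1
= 3600


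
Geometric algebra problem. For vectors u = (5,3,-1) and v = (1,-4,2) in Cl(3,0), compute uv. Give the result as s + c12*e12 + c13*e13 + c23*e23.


In Cl(3,0): e_i^2 = 1, e_ie_j = -e_je_i for i != j.
Scalar part = u . v = 5*1 + 3*(-4) + (-1)*2
= 5 + (-12) + (-2) = -9
e12 coeff = 5*(-4) - 3*1 = -20 - 3 = -23
e13 coeff = 5*2 - (-1)*1 = 10 - (-1) = 11
e23 coeff = 3*2 - (-1)*(-4) = 6 - 4 = 2
uv = -9 - 23*e12 + 11*e13 + 2*e23


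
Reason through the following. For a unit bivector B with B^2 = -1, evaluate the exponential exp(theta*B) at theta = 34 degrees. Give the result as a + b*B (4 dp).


For a unit bivector B with B^2 = -1, the exponential series gives
e^(theta*B) = cos(theta) + sin(theta)*B (the GA analogue of Euler's formula).
theta = 34 degrees = 0.593412 rad
cos(34 deg) = 0.8290
sin(34 deg) = 0.5592
exp(theta*B) = 0.8290 + 0.5592*B


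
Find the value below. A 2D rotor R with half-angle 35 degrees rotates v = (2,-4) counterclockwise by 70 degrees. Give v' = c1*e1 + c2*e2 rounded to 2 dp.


Rotor R = cos(35deg) - sin(35deg)*e12
Rotation angle theta = 2 * 35 = 70 degrees
v' = R*v*~R rotates v by theta.
cos(70deg) = 0.3420, sin(70deg) = 0.9397
v'_1 = 2*cos(70deg) - (-4)*sin(70deg)
= 2*0.3420 - (-4)*0.9397
= 4.44
v'_2 = 2*sin(70deg) + (-4)*cos(70deg)
= 2*0.9397 + (-4)*0.3420
= 0.51
v' = 4.44*e1 + 0.51*e2


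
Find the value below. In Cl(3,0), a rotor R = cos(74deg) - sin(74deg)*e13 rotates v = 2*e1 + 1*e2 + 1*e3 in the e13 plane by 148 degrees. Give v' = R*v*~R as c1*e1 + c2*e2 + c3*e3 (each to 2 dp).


Rotor R = cos(74deg) - sin(74deg)*e13
Rotation angle theta = 2 * 74 = 148 degrees in the e13 plane (e1 -> e3).
The component perpendicular to the plane (e2) is invariant: v'_2 = v2 = 1.00
cos(148deg) = -0.8480, sin(148deg) = 0.5299
v'_1 = v1*cos(theta) - v3*sin(theta) = 2*(-0.8480) - 1*0.5299 = -2.23
v'_3 = v1*sin(theta) + v3*cos(theta) = 2*0.5299 + 1*(-0.8480) = 0.21
v' = -2.23*e1 + 1.00*e2 + 0.21*e3


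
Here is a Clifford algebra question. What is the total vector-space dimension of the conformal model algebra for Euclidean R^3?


The conformal model of R^3 uses Cl(4,1): the 3 Euclidean generators plus two extra orthogonal generators e+ (e+^2 = +1) and e- (e-^2 = -1), from which the null vectors e0, einf are built.
Number of generators m = 3 + 2 = 5.
dim Cl(p,q) = 2^m = 2^5 = 32


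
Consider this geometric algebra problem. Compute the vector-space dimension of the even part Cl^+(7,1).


Even subalgebra dimension = 2^(n-1)
n = 7 + 1 = 8
2^(8 - 1) = 2^7 = 128
Verification: sum of C(8,k) for even k = 1 + 28 + 70 + 28 + 1 = 128
Result = 128


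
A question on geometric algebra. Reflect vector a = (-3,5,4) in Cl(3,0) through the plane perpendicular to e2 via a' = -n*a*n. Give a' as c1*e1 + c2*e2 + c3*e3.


Reflection formula: a' = -n*a*n, with n = e2 (unit vector, n^2 = 1).
For reflection through hyperplane perp to e2:
The component along e2 flips sign, others stay.
a = (-3, 5, 4)
a' = (-3, -5, 4)
a' = -3*e1 - 5*e2 + 4*e3


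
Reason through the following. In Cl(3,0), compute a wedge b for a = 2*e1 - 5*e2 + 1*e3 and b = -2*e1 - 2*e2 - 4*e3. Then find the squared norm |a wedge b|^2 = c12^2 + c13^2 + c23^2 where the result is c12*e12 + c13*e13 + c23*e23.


a wedge b = (a1*b2 - a2*b1)*e12 + (a1*b3 - a3*b1)*e13 + (a2*b3 - a3*b2)*e23
e12 coeff: 2*(-2) - (-5)*(-2) = -4 - 10 = -14
e13 coeff: 2*(-4) - 1*(-2) = -8 - (-2) = -6
e23 coeff: (-5)*(-4) - 1*(-2) = 20 - (-2) = 22
|a wedge b|^2 = (-14)^2 + (-6)^2 + 22^2
= 196 + 36 + 484
= 716


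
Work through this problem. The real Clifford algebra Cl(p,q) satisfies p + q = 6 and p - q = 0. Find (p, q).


We need p + q = 6 and p - q = 0.
Adding: 2p = 6 + 0 = 6, so p = 3.
Then q = 6 - 3 = 3.
(p, q) = (3, 3)


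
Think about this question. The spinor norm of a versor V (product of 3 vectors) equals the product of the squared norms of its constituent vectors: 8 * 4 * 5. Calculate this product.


Spinor norm N(V) = |v1|^2 * |v2|^2 * ... * |v3|^2
= 8 * 4 * 5
Running product: 8, 32, 160
N(V) = 160


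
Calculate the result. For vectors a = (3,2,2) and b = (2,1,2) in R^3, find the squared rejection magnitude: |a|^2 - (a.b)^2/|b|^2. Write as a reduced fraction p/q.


|a|^2 = 3^2 + 2^2 + 2^2 = 17
|b|^2 = 2^2 + 1^2 + 2^2 = 9
a . b = 3*2 + 2*1 + 2*2 = 12
(a.b)^2 = 12^2 = 144
|rej|^2 = 17 - 144/9
= (153 - 144)/9
= 9/9
In lowest terms: 1/1


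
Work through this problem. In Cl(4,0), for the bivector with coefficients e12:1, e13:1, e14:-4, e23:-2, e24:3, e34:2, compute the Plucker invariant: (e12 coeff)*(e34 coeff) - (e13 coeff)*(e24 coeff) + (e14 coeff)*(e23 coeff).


Plucker relation: af - be + cd
a*f = 1*2 = 2
b*e = 1*3 = 3
c*d = (-4)*(-2) = 8
af - be + cd = 2 - 3 + 8
= 7


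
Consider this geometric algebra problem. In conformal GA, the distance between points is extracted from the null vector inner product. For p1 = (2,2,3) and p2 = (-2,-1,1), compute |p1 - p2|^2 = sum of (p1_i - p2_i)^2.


p1 - p2 = (4, 3, 2)
|p1 - p2|^2 = 4^2 + 3^2 + 2^2
= 16 + 9 + 4
= 29


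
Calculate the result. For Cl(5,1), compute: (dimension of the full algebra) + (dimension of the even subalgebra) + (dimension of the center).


n = 5 + 1 = 6
Total dim = 2^6 = 64
Even subalgebra dim = 2^5 = 32
n is even, so center dim = 1
Sum = 64 + 32 + 1 = 97


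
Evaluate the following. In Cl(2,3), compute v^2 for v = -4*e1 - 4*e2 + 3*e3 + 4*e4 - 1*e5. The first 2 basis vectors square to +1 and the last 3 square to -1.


v^2 = sum of c_i^2 * e_i^2
Positive signature terms (e_i^2 = +1): (-4)^2 + (-4)^2 = 32
Negative signature terms (e_j^2 = -1): 3^2 + 4^2 + (-1)^2 = 26
v^2 = 32 - 26 = 6


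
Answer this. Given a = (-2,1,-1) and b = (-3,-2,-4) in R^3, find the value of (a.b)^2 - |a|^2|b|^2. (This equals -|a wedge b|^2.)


a . b = (-2)*(-3) + 1*(-2) + (-1)*(-4)
= 6 + (-2) + 4 = 8
|a|^2 = (-2)^2 + 1^2 + (-1)^2 = 6
|b|^2 = (-3)^2 + (-2)^2 + (-4)^2 = 29
(a.b)^2 = 8^2 = 64
|a|^2 * |b|^2 = 6 * 29 = 174
Result = 64 - 174 = -110


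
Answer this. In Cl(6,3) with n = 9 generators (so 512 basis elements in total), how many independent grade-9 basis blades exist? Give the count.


Number of grade-k basis blades in Cl(p,q) with n = p + q is C(n, k).
n = 6 + 3 = 9
C(9, 9) = 9! / (9! * 0!)
= 362880 / (362880 * 1)
= 1


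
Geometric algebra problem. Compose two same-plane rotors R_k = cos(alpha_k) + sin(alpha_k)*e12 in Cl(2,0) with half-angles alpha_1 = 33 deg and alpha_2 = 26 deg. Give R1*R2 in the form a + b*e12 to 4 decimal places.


Same-plane rotors commute and their half-angles add:
R1*R2 = cos(a1 + a2) + sin(a1 + a2)*e12.
a1 + a2 = 33 + 26 = 59 deg
cos(59 deg) = 0.5150
sin(59 deg) = 0.8572
R1*R2 = 0.5150 + 0.8572*e12


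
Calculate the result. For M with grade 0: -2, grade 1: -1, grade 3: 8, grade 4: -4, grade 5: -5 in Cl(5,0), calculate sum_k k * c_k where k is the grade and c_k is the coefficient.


Grade-weighted sum = sum of grade_k * coefficient_k
0*(-2) = 0
1*(-1) = -1
3*8 = 24
4*(-4) = -16
5*(-5) = -25
Total = 0 + (-1) + 24 + (-16) + (-25) = -18


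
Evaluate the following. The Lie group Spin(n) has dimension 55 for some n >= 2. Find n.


dim Spin(n) = dim so(n) = n(n-1)/2.
Solve n(n-1)/2 = 55, i.e. n^2 - n - 110 = 0.
Discriminant = 1 + 8*55 = 441
n = (1 + sqrt(441))/2 = (1 + 21)/2 = 11


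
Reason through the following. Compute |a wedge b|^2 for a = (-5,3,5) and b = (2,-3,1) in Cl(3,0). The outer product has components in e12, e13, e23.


a wedge b = (a1*b2 - a2*b1)*e12 + (a1*b3 - a3*b1)*e13 + (a2*b3 - a3*b2)*e23
e12 coeff: (-5)*(-3) - 3*2 = 15 - 6 = 9
e13 coeff: (-5)*1 - 5*2 = -5 - 10 = -15
e23 coeff: 3*1 - 5*(-3) = 3 - (-15) = 18
|a wedge b|^2 = 9^2 + (-15)^2 + 18^2
= 81 + 225 + 324
= 630


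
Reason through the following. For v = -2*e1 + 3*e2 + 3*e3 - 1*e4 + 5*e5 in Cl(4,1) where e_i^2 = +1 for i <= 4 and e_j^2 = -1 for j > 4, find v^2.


v^2 = sum of c_i^2 * e_i^2
Positive signature terms (e_i^2 = +1): (-2)^2 + 3^2 + 3^2 + (-1)^2 = 23
Negative signature terms (e_j^2 = -1): 5^2 = 25
v^2 = 23 - 25 = -2


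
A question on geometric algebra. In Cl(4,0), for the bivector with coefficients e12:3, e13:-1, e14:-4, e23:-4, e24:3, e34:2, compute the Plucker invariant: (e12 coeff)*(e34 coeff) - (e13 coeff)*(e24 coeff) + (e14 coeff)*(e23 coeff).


Plucker relation: af - be + cd
a*f = 3*2 = 6
b*e = (-1)*3 = -3
c*d = (-4)*(-4) = 16
af - be + cd = 6 - (-3) + 16
= 25


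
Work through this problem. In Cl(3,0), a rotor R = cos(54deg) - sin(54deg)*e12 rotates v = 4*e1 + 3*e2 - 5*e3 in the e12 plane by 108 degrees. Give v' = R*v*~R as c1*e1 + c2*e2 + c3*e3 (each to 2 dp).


Rotor R = cos(54deg) - sin(54deg)*e12
Rotation angle theta = 2 * 54 = 108 degrees in the e12 plane (e1 -> e2).
The component perpendicular to the plane (e3) is invariant: v'_3 = v3 = -5.00
cos(108deg) = -0.3090, sin(108deg) = 0.9511
v'_1 = v1*cos(theta) - v2*sin(theta) = 4*(-0.3090) - 3*0.9511 = -4.09
v'_2 = v1*sin(theta) + v2*cos(theta) = 4*0.9511 + 3*(-0.3090) = 2.88
v' = -4.09*e1 + 2.88*e2 - 5.00*e3


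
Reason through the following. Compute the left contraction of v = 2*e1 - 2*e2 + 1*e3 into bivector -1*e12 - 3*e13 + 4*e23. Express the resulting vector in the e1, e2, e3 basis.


Left contraction v _| B = <vB>_1 (grade-1 part of the geometric product vB).
Using e1_|e12 = e2, e2_|e12 = -e1, e1_|e13 = e3, e3_|e13 = -e1, e2_|e23 = e3, e3_|e23 = -e2:
e1 coeff: -v2*b12 - v3*b13 = -(-2)*(-1) - (1)*(-3) = 1
e2 coeff: v1*b12 - v3*b23 = (2)*(-1) - (1)*(4) = -6
e3 coeff: v1*b13 + v2*b23 = (2)*(-3) + (-2)*(4) = -14
v _| B = 1*e1 - 6*e2 - 14*e3


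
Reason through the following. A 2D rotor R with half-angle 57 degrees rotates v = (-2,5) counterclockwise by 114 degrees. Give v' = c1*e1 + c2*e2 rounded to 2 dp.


Rotor R = cos(57deg) - sin(57deg)*e12
Rotation angle theta = 2 * 57 = 114 degrees
v' = R*v*~R rotates v by theta.
cos(114deg) = -0.4067, sin(114deg) = 0.9135
v'_1 = -2*cos(114deg) - 5*sin(114deg)
= -2*(-0.4067) - 5*0.9135
= -3.75
v'_2 = -2*sin(114deg) + 5*cos(114deg)
= -2*0.9135 + 5*(-0.4067)
= -3.86
v' = -3.75*e1 - 3.86*e2


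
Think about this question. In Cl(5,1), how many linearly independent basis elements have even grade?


Even subalgebra dimension = 2^(n-1)
n = 5 + 1 = 6
2^(6 - 1) = 2^5 = 32
Verification: sum of C(6,k) for even k = 1 + 15 + 15 + 1 = 32
Result = 32


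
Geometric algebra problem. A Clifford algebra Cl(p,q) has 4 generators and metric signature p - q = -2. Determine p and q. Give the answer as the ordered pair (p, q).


We need p + q = 4 and p - q = -2.
Adding: 2p = 4 + (-2) = 2, so p = 1.
Then q = 4 - 1 = 3.
(p, q) = (1, 3)


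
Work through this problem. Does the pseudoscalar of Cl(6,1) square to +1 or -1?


The pseudoscalar I = e1...e_n (product of all n generators) of Cl(p,q) satisfies I^2 = (-1)^(q + n(n-1)/2).
p = 6, q = 1, n = p + q = 7
n(n-1)/2 = 7 * 6 / 2 = 21
Exponent = q + n(n-1)/2 = 1 + 21 = 22
I^2 = (-1)^22 = +1


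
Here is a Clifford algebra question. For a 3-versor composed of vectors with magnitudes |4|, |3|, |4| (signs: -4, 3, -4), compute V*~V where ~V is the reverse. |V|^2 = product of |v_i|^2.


Each vector v_i has |v_i|^2 = s_i^2
Squared scales: (-4)^2 = 16, 3^2 = 9, (-4)^2 = 16
|V|^2 = 16 * 9 * 16
= 2304


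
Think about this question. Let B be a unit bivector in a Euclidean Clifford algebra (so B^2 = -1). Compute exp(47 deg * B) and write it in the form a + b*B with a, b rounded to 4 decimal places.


For a unit bivector B with B^2 = -1, the exponential series gives
e^(theta*B) = cos(theta) + sin(theta)*B (the GA analogue of Euler's formula).
theta = 47 degrees = 0.820305 rad
cos(47 deg) = 0.6820
sin(47 deg) = 0.7314
exp(theta*B) = 0.6820 + 0.7314*B


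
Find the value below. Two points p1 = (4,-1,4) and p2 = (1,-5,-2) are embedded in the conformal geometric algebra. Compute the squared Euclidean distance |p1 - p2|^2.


p1 - p2 = (3, 4, 6)
|p1 - p2|^2 = 3^2 + 4^2 + 6^2
= 9 + 16 + 36
= 61


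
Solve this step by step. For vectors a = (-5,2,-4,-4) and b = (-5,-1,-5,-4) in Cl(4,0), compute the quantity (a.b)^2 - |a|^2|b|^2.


a . b = (-5)*(-5) + 2*(-1) + (-4)*(-5) + (-4)*(-4)
= 25 + (-2) + 20 + 16 = 59
|a|^2 = (-5)^2 + 2^2 + (-4)^2 + (-4)^2 = 61
|b|^2 = (-5)^2 + (-1)^2 + (-5)^2 + (-4)^2 = 67
(a.b)^2 = 59^2 = 3481
|a|^2 * |b|^2 = 61 * 67 = 4087
Result = 3481 - 4087 = -606


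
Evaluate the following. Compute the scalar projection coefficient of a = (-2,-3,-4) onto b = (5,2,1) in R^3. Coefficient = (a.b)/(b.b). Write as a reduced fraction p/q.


Projection coefficient = (a . b) / (b . b)
a . b = (-2)*5 + (-3)*2 + (-4)*1
= -10 + (-6) + (-4) = -20
b . b = 5^2 + 2^2 + 1^2
= 25 + 4 + 1 = 30
Coefficient = -20/30
In lowest terms: -2/3


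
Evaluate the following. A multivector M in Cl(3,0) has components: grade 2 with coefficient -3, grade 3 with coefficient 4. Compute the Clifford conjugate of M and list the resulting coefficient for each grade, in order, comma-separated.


Clifford conjugate sign for grade k: (-1)^(k(k+1)/2)
Grade 2: (-1)^(2*3/2) = (-1)^3 = -1, coeff -3 -> 3
Grade 3: (-1)^(3*4/2) = (-1)^6 = 1, coeff 4 -> 4
Conjugated coefficients: 3, 4


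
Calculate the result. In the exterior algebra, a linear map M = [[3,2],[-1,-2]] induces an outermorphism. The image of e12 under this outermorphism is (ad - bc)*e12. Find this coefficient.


The outermorphism of a linear map f sends e1^e2 to f(e1)^f(e2).
f(e1) = 3*e1 - 1*e2
f(e2) = 2*e1 - 2*e2
f(e1) ^ f(e2) = (3*e1 - 1*e2) ^ (2*e1 - 2*e2)
= 3*(-2)*e12 + (-1)*2*e21
= (-6 - (-2))*e12
= -4*e12
Coefficient = -4


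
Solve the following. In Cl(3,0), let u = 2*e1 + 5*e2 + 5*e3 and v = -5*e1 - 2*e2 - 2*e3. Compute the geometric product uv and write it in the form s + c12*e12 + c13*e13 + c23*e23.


In Cl(3,0): e_i^2 = 1, e_ie_j = -e_je_i for i != j.
Scalar part = u . v = 2*(-5) + 5*(-2) + 5*(-2)
= -10 + (-10) + (-10) = -30
e12 coeff = 2*(-2) - 5*(-5) = -4 - (-25) = 21
e13 coeff = 2*(-2) - 5*(-5) = -4 - (-25) = 21
e23 coeff = 5*(-2) - 5*(-2) = -10 - (-10) = 0
uv = -30 + 21*e12 + 21*e13 + 0*e23


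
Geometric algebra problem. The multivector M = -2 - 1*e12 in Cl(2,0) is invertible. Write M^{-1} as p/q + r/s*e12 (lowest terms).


M = -2 - 1*e12, where e12^2 = -1.
Since M commutes with its reverse ~M = a - b*e12, M * ~M = a^2 - b^2*e12^2 = a^2 + b^2.
So M^{-1} = ~M / (a^2 + b^2) = (a - b*e12)/(a^2 + b^2).
a^2 + b^2 = 4 + 1 = 5
Scalar part = -2/5 = -2/5
Bivector coeff = 1/5 = 1/5
M^{-1} = -2/5 + 1/5*e12


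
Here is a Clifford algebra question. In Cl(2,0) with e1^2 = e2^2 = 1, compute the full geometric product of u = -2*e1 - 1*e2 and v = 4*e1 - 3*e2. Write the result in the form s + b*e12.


Expand: (-2*e1 - 1*e2)(4*e1 - 3*e2)
= (-2)*4*e1e1 + (-2)*(-3)*e1e2 + (-1)*4*e2e1 + (-1)*(-3)*e2e2
Using e1^2 = e2^2 = 1, e2e1 = -e1e2:
Scalar part s = (-2)*4 + (-1)*(-3) = -8 + 3 = -5
Bivector part b = (-2)*(-3) - (-1)*4 = 6 - (-4) = 10
uv = -5 + 10*e12


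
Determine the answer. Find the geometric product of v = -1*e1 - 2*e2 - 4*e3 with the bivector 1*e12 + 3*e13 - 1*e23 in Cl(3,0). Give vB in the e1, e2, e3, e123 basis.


vB has grade-1 (vector) and grade-3 (trivector) parts: vB = (v _| B) + (v ^ B).
Vector part <vB>_1:
  e1: -v2*b12 - v3*b13 = -(-2)*(1) - (-4)*(3) = 14
  e2: v1*b12 - v3*b23 = (-1)*(1) - (-4)*(-1) = -5
  e3: v1*b13 + v2*b23 = (-1)*(3) + (-2)*(-1) = -1
Trivector part <vB>_3:
  e123: v1*b23 - v2*b13 + v3*b12 = (-1)*(-1) - (-2)*(3) + (-4)*(1) = 3
vB = 14*e1 - 5*e2 - 1*e3 + 3*e123


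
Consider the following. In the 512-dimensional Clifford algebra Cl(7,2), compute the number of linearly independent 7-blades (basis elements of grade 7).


Number of grade-k basis blades in Cl(p,q) with n = p + q is C(n, k).
n = 7 + 2 = 9
C(9, 7) = 9! / (7! * 2!)
= 362880 / (5040 * 2)
= 36


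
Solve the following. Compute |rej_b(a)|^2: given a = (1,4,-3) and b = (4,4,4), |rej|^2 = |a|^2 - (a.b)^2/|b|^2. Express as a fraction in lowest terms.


|a|^2 = 1^2 + 4^2 + (-3)^2 = 26
|b|^2 = 4^2 + 4^2 + 4^2 = 48
a . b = 1*4 + 4*4 + (-3)*4 = 8
(a.b)^2 = 8^2 = 64
|rej|^2 = 26 - 64/48
= (1248 - 64)/48
= 1184/48
In lowest terms: 74/3


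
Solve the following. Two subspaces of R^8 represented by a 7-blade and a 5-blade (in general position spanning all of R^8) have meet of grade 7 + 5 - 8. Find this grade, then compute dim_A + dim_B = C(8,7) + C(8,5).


Meet grade = grade(A) + grade(B) - n
= 7 + 5 - 8 = 4
C(8,7) = 8
C(8,5) = 56
dim_A + dim_B = 8 + 56 = 64


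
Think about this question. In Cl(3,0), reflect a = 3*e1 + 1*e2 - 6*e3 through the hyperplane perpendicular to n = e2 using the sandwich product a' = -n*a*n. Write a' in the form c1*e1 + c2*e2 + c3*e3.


Reflection formula: a' = -n*a*n, with n = e2 (unit vector, n^2 = 1).
For reflection through hyperplane perp to e2:
The component along e2 flips sign, others stay.
a = (3, 1, -6)
a' = (3, -1, -6)
a' = 3*e1 - 1*e2 - 6*e3


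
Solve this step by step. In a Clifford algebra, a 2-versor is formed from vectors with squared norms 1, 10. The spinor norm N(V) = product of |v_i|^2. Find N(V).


Spinor norm N(V) = |v1|^2 * |v2|^2 * ... * |v2|^2
= 1 * 10
Running product: 1, 10
N(V) = 10


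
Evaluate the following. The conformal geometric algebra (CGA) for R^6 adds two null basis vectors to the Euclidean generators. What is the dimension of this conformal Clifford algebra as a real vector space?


The conformal model of R^6 uses Cl(7,1): the 6 Euclidean generators plus two extra orthogonal generators e+ (e+^2 = +1) and e- (e-^2 = -1), from which the null vectors e0, einf are built.
Number of generators m = 6 + 2 = 8.
dim Cl(p,q) = 2^m = 2^8 = 256


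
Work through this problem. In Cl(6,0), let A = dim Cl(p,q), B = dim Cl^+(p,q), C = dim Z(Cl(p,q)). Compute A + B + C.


n = 6 + 0 = 6
Total dim = 2^6 = 64
Even subalgebra dim = 2^5 = 32
n is even, so center dim = 1
Sum = 64 + 32 + 1 = 97


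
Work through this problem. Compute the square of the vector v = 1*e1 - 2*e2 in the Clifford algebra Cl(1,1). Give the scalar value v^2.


v^2 = sum of c_i^2 * e_i^2
Positive signature terms (e_i^2 = +1): 1^2 = 1
Negative signature terms (e_j^2 = -1): (-2)^2 = 4
v^2 = 1 - 4 = -3


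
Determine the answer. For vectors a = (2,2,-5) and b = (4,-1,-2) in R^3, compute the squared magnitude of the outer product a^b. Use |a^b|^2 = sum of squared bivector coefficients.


a wedge b = (a1*b2 - a2*b1)*e12 + (a1*b3 - a3*b1)*e13 + (a2*b3 - a3*b2)*e23
e12 coeff: 2*(-1) - 2*4 = -2 - 8 = -10
e13 coeff: 2*(-2) - (-5)*4 = -4 - (-20) = 16
e23 coeff: 2*(-2) - (-5)*(-1) = -4 - 5 = -9
|a wedge b|^2 = (-10)^2 + 16^2 + (-9)^2
= 100 + 256 + 81
= 437


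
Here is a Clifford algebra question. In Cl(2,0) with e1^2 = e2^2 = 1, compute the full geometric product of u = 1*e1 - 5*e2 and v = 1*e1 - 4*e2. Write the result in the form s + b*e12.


Expand: (1*e1 - 5*e2)(1*e1 - 4*e2)
= 1*1*e1e1 + 1*(-4)*e1e2 + (-5)*1*e2e1 + (-5)*(-4)*e2e2
Using e1^2 = e2^2 = 1, e2e1 = -e1e2:
Scalar part s = 1*1 + (-5)*(-4) = 1 + 20 = 21
Bivector part b = 1*(-4) - (-5)*1 = -4 - (-5) = 1
uv = 21 + 1*e12


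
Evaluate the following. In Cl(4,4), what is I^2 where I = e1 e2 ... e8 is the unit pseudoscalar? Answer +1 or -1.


The pseudoscalar I = e1...e_n (product of all n generators) of Cl(p,q) satisfies I^2 = (-1)^(q + n(n-1)/2).
p = 4, q = 4, n = p + q = 8
n(n-1)/2 = 8 * 7 / 2 = 28
Exponent = q + n(n-1)/2 = 4 + 28 = 32
I^2 = (-1)^32 = +1


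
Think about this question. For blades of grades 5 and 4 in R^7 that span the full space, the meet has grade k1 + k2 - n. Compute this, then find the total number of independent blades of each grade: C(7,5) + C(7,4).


Meet grade = grade(A) + grade(B) - n
= 5 + 4 - 7 = 2
C(7,5) = 21
C(7,4) = 35
dim_A + dim_B = 21 + 35 = 56


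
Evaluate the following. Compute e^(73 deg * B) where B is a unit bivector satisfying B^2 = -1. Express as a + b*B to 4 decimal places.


For a unit bivector B with B^2 = -1, the exponential series gives
e^(theta*B) = cos(theta) + sin(theta)*B (the GA analogue of Euler's formula).
theta = 73 degrees = 1.27409 rad
cos(73 deg) = 0.2924
sin(73 deg) = 0.9563
exp(theta*B) = 0.2924 + 0.9563*B


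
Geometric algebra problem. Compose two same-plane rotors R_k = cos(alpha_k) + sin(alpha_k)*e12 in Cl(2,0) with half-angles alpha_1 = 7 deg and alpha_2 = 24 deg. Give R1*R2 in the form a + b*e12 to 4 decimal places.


Same-plane rotors commute and their half-angles add:
R1*R2 = cos(a1 + a2) + sin(a1 + a2)*e12.
a1 + a2 = 7 + 24 = 31 deg
cos(31 deg) = 0.8572
sin(31 deg) = 0.5150
R1*R2 = 0.8572 + 0.5150*e12


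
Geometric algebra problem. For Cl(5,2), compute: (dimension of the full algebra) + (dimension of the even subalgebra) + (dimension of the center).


n = 5 + 2 = 7
Total dim = 2^7 = 128
Even subalgebra dim = 2^6 = 64
n is odd, so center dim = 2
Sum = 128 + 64 + 2 = 194


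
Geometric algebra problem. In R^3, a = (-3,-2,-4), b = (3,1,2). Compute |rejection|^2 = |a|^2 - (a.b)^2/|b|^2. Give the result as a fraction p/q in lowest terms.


|a|^2 = (-3)^2 + (-2)^2 + (-4)^2 = 29
|b|^2 = 3^2 + 1^2 + 2^2 = 14
a . b = (-3)*3 + (-2)*1 + (-4)*2 = -19
(a.b)^2 = (-19)^2 = 361
|rej|^2 = 29 - 361/14
= (406 - 361)/14
= 45/14
In lowest terms: 45/14


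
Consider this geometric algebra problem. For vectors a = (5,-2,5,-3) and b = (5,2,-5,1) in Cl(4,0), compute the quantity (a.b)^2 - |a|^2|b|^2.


a . b = 5*5 + (-2)*2 + 5*(-5) + (-3)*1
= 25 + (-4) + (-25) + (-3) = -7
|a|^2 = 5^2 + (-2)^2 + 5^2 + (-3)^2 = 63
|b|^2 = 5^2 + 2^2 + (-5)^2 + 1^2 = 55
(a.b)^2 = (-7)^2 = 49
|a|^2 * |b|^2 = 63 * 55 = 3465
Result = 49 - 3465 = -3416


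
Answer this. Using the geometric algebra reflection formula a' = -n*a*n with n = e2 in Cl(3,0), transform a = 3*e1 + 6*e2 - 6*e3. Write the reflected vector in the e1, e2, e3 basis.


Reflection formula: a' = -n*a*n, with n = e2 (unit vector, n^2 = 1).
For reflection through hyperplane perp to e2:
The component along e2 flips sign, others stay.
a = (3, 6, -6)
a' = (3, -6, -6)
a' = 3*e1 - 6*e2 - 6*e3


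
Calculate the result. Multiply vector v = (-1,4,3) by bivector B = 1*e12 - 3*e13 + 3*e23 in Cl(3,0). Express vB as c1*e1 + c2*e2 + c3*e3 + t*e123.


vB has grade-1 (vector) and grade-3 (trivector) parts: vB = (v _| B) + (v ^ B).
Vector part <vB>_1:
  e1: -v2*b12 - v3*b13 = -(4)*(1) - (3)*(-3) = 5
  e2: v1*b12 - v3*b23 = (-1)*(1) - (3)*(3) = -10
  e3: v1*b13 + v2*b23 = (-1)*(-3) + (4)*(3) = 15
Trivector part <vB>_3:
  e123: v1*b23 - v2*b13 + v3*b12 = (-1)*(3) - (4)*(-3) + (3)*(1) = 12
vB = 5*e1 - 10*e2 + 15*e3 + 12*e123


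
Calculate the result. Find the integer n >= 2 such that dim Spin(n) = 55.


dim Spin(n) = dim so(n) = n(n-1)/2.
Solve n(n-1)/2 = 55, i.e. n^2 - n - 110 = 0.
Discriminant = 1 + 8*55 = 441
n = (1 + sqrt(441))/2 = (1 + 21)/2 = 11


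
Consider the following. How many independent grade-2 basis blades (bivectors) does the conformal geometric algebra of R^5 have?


The conformal model of R^5 uses Cl(6,1) with m = 5 + 2 = 7 generators.
Number of grade-2 blades = C(m, 2) = C(7, 2)
= 7*6/2 = 21


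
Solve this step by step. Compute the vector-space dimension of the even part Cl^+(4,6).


Even subalgebra dimension = 2^(n-1)
n = 4 + 6 = 10
2^(10 - 1) = 2^9 = 512
Verification: sum of C(10,k) for even k = 1 + 45 + 210 + 210 + 45 + 1 = 512
Result = 512


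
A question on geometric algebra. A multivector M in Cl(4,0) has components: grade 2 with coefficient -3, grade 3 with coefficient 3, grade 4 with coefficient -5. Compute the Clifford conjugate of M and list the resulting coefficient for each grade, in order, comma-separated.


Clifford conjugate sign for grade k: (-1)^(k(k+1)/2)
Grade 2: (-1)^(2*3/2) = (-1)^3 = -1, coeff -3 -> 3
Grade 3: (-1)^(3*4/2) = (-1)^6 = 1, coeff 3 -> 3
Grade 4: (-1)^(4*5/2) = (-1)^10 = 1, coeff -5 -> -5
Conjugated coefficients: 3, 3, -5


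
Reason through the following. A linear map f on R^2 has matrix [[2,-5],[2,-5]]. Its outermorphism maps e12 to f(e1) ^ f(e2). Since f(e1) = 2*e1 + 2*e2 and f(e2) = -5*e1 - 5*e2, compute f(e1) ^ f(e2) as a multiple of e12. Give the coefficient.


The outermorphism of a linear map f sends e1^e2 to f(e1)^f(e2).
f(e1) = 2*e1 + 2*e2
f(e2) = -5*e1 - 5*e2
f(e1) ^ f(e2) = (2*e1 + 2*e2) ^ (-5*e1 - 5*e2)
= 2*(-5)*e12 + 2*(-5)*e21
= (-10 - (-10))*e12
= 0*e12
Coefficient = 0


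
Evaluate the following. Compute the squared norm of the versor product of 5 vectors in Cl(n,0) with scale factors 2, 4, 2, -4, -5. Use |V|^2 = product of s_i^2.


Each vector v_i has |v_i|^2 = s_i^2
Squared scales: 2^2 = 4, 4^2 = 16, 2^2 = 4, (-4)^2 = 16, (-5)^2 = 25
|V|^2 = 4 * 16 * 4 * 16 * 25
= 102400


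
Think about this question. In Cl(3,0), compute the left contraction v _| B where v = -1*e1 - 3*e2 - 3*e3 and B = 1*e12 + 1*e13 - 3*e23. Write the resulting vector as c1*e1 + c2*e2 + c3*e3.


Left contraction v _| B = <vB>_1 (grade-1 part of the geometric product vB).
Using e1_|e12 = e2, e2_|e12 = -e1, e1_|e13 = e3, e3_|e13 = -e1, e2_|e23 = e3, e3_|e23 = -e2:
e1 coeff: -v2*b12 - v3*b13 = -(-3)*(1) - (-3)*(1) = 6
e2 coeff: v1*b12 - v3*b23 = (-1)*(1) - (-3)*(-3) = -10
e3 coeff: v1*b13 + v2*b23 = (-1)*(1) + (-3)*(-3) = 8
v _| B = 6*e1 - 10*e2 + 8*e3


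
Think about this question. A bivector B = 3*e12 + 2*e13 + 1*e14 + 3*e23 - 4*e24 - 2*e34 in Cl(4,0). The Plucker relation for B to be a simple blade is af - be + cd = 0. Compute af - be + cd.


Plucker relation: af - be + cd
a*f = 3*(-2) = -6
b*e = 2*(-4) = -8
c*d = 1*3 = 3
af - be + cd = -6 - (-8) + 3
= 5


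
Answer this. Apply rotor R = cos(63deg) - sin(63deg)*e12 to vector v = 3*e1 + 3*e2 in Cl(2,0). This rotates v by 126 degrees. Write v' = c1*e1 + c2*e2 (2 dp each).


Rotor R = cos(63deg) - sin(63deg)*e12
Rotation angle theta = 2 * 63 = 126 degrees
v' = R*v*~R rotates v by theta.
cos(126deg) = -0.5878, sin(126deg) = 0.8090
v'_1 = 3*cos(126deg) - 3*sin(126deg)
= 3*(-0.5878) - 3*0.8090
= -4.19
v'_2 = 3*sin(126deg) + 3*cos(126deg)
= 3*0.8090 + 3*(-0.5878)
= 0.66
v' = -4.19*e1 + 0.66*e2


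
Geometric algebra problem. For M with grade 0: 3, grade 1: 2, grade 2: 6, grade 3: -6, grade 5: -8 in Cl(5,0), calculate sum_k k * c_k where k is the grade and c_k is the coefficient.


Grade-weighted sum = sum of grade_k * coefficient_k
0*3 = 0
1*2 = 2
2*6 = 12
3*(-6) = -18
5*(-8) = -40
Total = 0 + 2 + 12 + (-18) + (-40) = -44


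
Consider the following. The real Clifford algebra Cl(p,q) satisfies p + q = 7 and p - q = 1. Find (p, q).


We need p + q = 7 and p - q = 1.
Adding: 2p = 7 + 1 = 8, so p = 4.
Then q = 7 - 4 = 3.
(p, q) = (4, 3)


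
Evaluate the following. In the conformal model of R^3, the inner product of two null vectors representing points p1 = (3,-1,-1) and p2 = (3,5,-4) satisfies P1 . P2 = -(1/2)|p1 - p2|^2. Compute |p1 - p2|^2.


p1 - p2 = (0, -6, 3)
|p1 - p2|^2 = 0^2 + (-6)^2 + 3^2
= 0 + 36 + 9
= 45


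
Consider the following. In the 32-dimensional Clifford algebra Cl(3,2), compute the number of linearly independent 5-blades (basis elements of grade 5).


Number of grade-k basis blades in Cl(p,q) with n = p + q is C(n, k).
n = 3 + 2 = 5
C(5, 5) = 5! / (5! * 0!)
= 120 / (120 * 1)
= 1


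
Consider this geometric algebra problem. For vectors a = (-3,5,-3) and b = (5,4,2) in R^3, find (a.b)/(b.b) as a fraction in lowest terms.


Projection coefficient = (a . b) / (b . b)
a . b = (-3)*5 + 5*4 + (-3)*2
= -15 + 20 + (-6) = -1
b . b = 5^2 + 4^2 + 2^2
= 25 + 16 + 4 = 45
Coefficient = -1/45
In lowest terms: -1/45


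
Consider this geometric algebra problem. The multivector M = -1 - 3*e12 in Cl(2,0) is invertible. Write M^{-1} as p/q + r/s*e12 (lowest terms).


M = -1 - 3*e12, where e12^2 = -1.
Since M commutes with its reverse ~M = a - b*e12, M * ~M = a^2 - b^2*e12^2 = a^2 + b^2.
So M^{-1} = ~M / (a^2 + b^2) = (a - b*e12)/(a^2 + b^2).
a^2 + b^2 = 1 + 9 = 10
Scalar part = -1/10 = -1/10
Bivector coeff = 3/10 = 3/10
M^{-1} = -1/10 + 3/10*e12


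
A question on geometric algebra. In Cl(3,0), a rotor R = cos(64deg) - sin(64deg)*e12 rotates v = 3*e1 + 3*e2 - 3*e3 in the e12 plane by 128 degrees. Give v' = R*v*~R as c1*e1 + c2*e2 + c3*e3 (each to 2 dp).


Rotor R = cos(64deg) - sin(64deg)*e12
Rotation angle theta = 2 * 64 = 128 degrees in the e12 plane (e1 -> e2).
The component perpendicular to the plane (e3) is invariant: v'_3 = v3 = -3.00
cos(128deg) = -0.6157, sin(128deg) = 0.7880
v'_1 = v1*cos(theta) - v2*sin(theta) = 3*(-0.6157) - 3*0.7880 = -4.21
v'_2 = v1*sin(theta) + v2*cos(theta) = 3*0.7880 + 3*(-0.6157) = 0.52
v' = -4.21*e1 + 0.52*e2 - 3.00*e3


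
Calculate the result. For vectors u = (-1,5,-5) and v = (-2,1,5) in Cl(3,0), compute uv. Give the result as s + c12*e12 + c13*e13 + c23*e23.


In Cl(3,0): e_i^2 = 1, e_ie_j = -e_je_i for i != j.
Scalar part = u . v = (-1)*(-2) + 5*1 + (-5)*5
= 2 + 5 + (-25) = -18
e12 coeff = (-1)*1 - 5*(-2) = -1 - (-10) = 9
e13 coeff = (-1)*5 - (-5)*(-2) = -5 - 10 = -15
e23 coeff = 5*5 - (-5)*1 = 25 - (-5) = 30
uv = -18 + 9*e12 - 15*e13 + 30*e23


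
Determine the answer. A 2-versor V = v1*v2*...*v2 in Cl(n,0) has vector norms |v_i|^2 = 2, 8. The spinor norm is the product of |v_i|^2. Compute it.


Spinor norm N(V) = |v1|^2 * |v2|^2 * ... * |v2|^2
= 2 * 8
Running product: 2, 16
N(V) = 16


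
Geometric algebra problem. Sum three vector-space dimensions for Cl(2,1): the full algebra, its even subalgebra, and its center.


n = 2 + 1 = 3
Total dim = 2^3 = 8
Even subalgebra dim = 2^2 = 4
n is odd, so center dim = 2
Sum = 8 + 4 + 2 = 14


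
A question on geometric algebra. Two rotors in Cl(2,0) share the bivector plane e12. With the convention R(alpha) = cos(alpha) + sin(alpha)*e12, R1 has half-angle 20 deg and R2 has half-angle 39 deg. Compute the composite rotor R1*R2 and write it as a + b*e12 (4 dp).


Same-plane rotors commute and their half-angles add:
R1*R2 = cos(a1 + a2) + sin(a1 + a2)*e12.
a1 + a2 = 20 + 39 = 59 deg
cos(59 deg) = 0.5150
sin(59 deg) = 0.8572
R1*R2 = 0.5150 + 0.8572*e12


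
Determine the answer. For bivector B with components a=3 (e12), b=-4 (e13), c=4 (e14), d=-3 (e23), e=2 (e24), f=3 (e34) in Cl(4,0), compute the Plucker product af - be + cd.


Plucker relation: af - be + cd
a*f = 3*3 = 9
b*e = (-4)*2 = -8
c*d = 4*(-3) = -12
af - be + cd = 9 - (-8) + (-12)
= 5


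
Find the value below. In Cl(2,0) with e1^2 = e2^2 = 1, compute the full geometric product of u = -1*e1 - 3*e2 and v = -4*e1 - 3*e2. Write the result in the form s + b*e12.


Expand: (-1*e1 - 3*e2)(-4*e1 - 3*e2)
= (-1)*(-4)*e1e1 + (-1)*(-3)*e1e2 + (-3)*(-4)*e2e1 + (-3)*(-3)*e2e2
Using e1^2 = e2^2 = 1, e2e1 = -e1e2:
Scalar part s = (-1)*(-4) + (-3)*(-3) = 4 + 9 = 13
Bivector part b = (-1)*(-3) - (-3)*(-4) = 3 - 12 = -9
uv = 13 - 9*e12


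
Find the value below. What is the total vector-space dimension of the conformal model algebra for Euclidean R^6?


The conformal model of R^6 uses Cl(7,1): the 6 Euclidean generators plus two extra orthogonal generators e+ (e+^2 = +1) and e- (e-^2 = -1), from which the null vectors e0, einf are built.
Number of generators m = 6 + 2 = 8.
dim Cl(p,q) = 2^m = 2^8 = 256


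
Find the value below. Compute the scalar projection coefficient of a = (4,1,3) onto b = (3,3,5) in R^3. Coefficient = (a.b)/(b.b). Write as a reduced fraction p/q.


Projection coefficient = (a . b) / (b . b)
a . b = 4*3 + 1*3 + 3*5
= 12 + 3 + 15 = 30
b . b = 3^2 + 3^2 + 5^2
= 9 + 9 + 25 = 43
Coefficient = 30/43
In lowest terms: 30/43


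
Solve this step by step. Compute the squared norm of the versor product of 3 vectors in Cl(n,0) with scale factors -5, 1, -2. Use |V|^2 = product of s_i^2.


Each vector v_i has |v_i|^2 = s_i^2
Squared scales: (-5)^2 = 25, 1^2 = 1, (-2)^2 = 4
|V|^2 = 25 * 1 * 4
= 100


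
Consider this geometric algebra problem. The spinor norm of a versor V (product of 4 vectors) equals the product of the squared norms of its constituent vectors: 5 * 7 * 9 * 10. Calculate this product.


Spinor norm N(V) = |v1|^2 * |v2|^2 * ... * |v4|^2
= 5 * 7 * 9 * 10
Running product: 5, 35, 315, 3150
N(V) = 3150


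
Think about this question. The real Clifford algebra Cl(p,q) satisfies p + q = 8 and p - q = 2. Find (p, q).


We need p + q = 8 and p - q = 2.
Adding: 2p = 8 + 2 = 10, so p = 5.
Then q = 8 - 5 = 3.
(p, q) = (5, 3)


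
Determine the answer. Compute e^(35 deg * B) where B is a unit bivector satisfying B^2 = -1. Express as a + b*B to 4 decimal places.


For a unit bivector B with B^2 = -1, the exponential series gives
e^(theta*B) = cos(theta) + sin(theta)*B (the GA analogue of Euler's formula).
theta = 35 degrees = 0.610865 rad
cos(35 deg) = 0.8192
sin(35 deg) = 0.5736
exp(theta*B) = 0.8192 + 0.5736*B


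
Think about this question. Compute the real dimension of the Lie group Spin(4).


Spin(n) double-covers SO(n); both have Lie algebra so(n) of dimension n(n-1)/2.
n = 4
n(n-1) = 4 * 3 = 12
dim Spin(4) = 12/2 = 6


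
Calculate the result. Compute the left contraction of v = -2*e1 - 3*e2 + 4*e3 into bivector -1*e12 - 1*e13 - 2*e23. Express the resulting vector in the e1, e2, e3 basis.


Left contraction v _| B = <vB>_1 (grade-1 part of the geometric product vB).
Using e1_|e12 = e2, e2_|e12 = -e1, e1_|e13 = e3, e3_|e13 = -e1, e2_|e23 = e3, e3_|e23 = -e2:
e1 coeff: -v2*b12 - v3*b13 = -(-3)*(-1) - (4)*(-1) = 1
e2 coeff: v1*b12 - v3*b23 = (-2)*(-1) - (4)*(-2) = 10
e3 coeff: v1*b13 + v2*b23 = (-2)*(-1) + (-3)*(-2) = 8
v _| B = 1*e1 + 10*e2 + 8*e3


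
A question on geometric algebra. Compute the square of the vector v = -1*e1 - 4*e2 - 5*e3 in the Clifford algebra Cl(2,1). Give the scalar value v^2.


v^2 = sum of c_i^2 * e_i^2
Positive signature terms (e_i^2 = +1): (-1)^2 + (-4)^2 = 17
Negative signature terms (e_j^2 = -1): (-5)^2 = 25
v^2 = 17 - 25 = -8


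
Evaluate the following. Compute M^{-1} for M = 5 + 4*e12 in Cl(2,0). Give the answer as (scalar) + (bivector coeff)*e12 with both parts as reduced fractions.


M = 5 + 4*e12, where e12^2 = -1.
Since M commutes with its reverse ~M = a - b*e12, M * ~M = a^2 - b^2*e12^2 = a^2 + b^2.
So M^{-1} = ~M / (a^2 + b^2) = (a - b*e12)/(a^2 + b^2).
a^2 + b^2 = 25 + 16 = 41
Scalar part = 5/41 = 5/41
Bivector coeff = -4/41 = -4/41
M^{-1} = 5/41 - 4/41*e12


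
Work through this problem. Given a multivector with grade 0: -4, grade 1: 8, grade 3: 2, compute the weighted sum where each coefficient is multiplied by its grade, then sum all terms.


Grade-weighted sum = sum of grade_k * coefficient_k
0*(-4) = 0
1*8 = 8
3*2 = 6
Total = 0 + 8 + 6 = 14


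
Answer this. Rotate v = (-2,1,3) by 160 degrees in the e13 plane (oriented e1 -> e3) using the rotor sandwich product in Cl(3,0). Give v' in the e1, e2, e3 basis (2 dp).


Rotor R = cos(80deg) - sin(80deg)*e13
Rotation angle theta = 2 * 80 = 160 degrees in the e13 plane (e1 -> e3).
The component perpendicular to the plane (e2) is invariant: v'_2 = v2 = 1.00
cos(160deg) = -0.9397, sin(160deg) = 0.3420
v'_1 = v1*cos(theta) - v3*sin(theta) = -2*(-0.9397) - 3*0.3420 = 0.85
v'_3 = v1*sin(theta) + v3*cos(theta) = -2*0.3420 + 3*(-0.9397) = -3.50
v' = 0.85*e1 + 1.00*e2 - 3.50*e3


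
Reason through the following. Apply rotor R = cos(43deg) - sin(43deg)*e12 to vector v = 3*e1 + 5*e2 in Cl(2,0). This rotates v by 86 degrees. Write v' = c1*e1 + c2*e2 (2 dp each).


Rotor R = cos(43deg) - sin(43deg)*e12
Rotation angle theta = 2 * 43 = 86 degrees
v' = R*v*~R rotates v by theta.
cos(86deg) = 0.0698, sin(86deg) = 0.9976
v'_1 = 3*cos(86deg) - 5*sin(86deg)
= 3*0.0698 - 5*0.9976
= -4.78
v'_2 = 3*sin(86deg) + 5*cos(86deg)
= 3*0.9976 + 5*0.0698
= 3.34
v' = -4.78*e1 + 3.34*e2
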